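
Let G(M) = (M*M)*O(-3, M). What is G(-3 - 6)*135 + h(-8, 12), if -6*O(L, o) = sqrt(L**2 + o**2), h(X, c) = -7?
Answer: -7 - 10935*sqrt(10)/2 ≈ -17297.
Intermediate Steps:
O(L, o) = -sqrt(L**2 + o**2)/6
G(M) = -M**2*sqrt(9 + M**2)/6 (G(M) = (M*M)*(-sqrt((-3)**2 + M**2)/6) = M**2*(-sqrt(9 + M**2)/6) = -M**2*sqrt(9 + M**2)/6)
G(-3 - 6)*135 + h(-8, 12) = -(-3 - 6)**2*sqrt(9 + (-3 - 6)**2)/6*135 - 7 = -1/6*(-9)**2*sqrt(9 + (-9)**2)*135 - 7 = -1/6*81*sqrt(9 + 81)*135 - 7 = -1/6*81*sqrt(90)*135 - 7 = -1/6*81*3*sqrt(10)*135 - 7 = -81*sqrt(10)/2*135 - 7 = -10935*sqrt(10)/2 - 7 = -7 - 10935*sqrt(10)/2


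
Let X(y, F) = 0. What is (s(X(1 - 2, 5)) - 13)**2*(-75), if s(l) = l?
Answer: -12675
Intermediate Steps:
(s(X(1 - 2, 5)) - 13)**2*(-75) = (0 - 13)**2*(-75) = (-13)**2*(-75) = 169*(-75) = -12675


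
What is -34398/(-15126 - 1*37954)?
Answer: 17199/26540 ≈ 0.64804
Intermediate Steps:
-34398/(-15126 - 1*37954) = -34398/(-15126 - 37954) = -34398/(-53080) = -34398*(-1/53080) = 17199/26540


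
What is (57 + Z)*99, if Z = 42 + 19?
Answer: 11682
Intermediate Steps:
Z = 61
(57 + Z)*99 = (57 + 61)*99 = 118*99 = 11682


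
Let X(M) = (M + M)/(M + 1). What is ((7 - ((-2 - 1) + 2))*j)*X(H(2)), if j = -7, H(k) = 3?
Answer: -84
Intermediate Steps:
X(M) = 2*M/(1 + M) (X(M) = (2*M)/(1 + M) = 2*M/(1 + M))
((7 - ((-2 - 1) + 2))*j)*X(H(2)) = ((7 - ((-2 - 1) + 2))*(-7))*(2*3/(1 + 3)) = ((7 - (-3 + 2))*(-7))*(2*3/4) = ((7 - 1*(-1))*(-7))*(2*3*(¼)) = ((7 + 1)*(-7))*(3/2) = (8*(-7))*(3/2) = -56*3/2 = -84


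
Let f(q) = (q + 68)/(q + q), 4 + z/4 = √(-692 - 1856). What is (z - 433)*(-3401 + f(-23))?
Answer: 70264459/46 - 4381748*I*√13/23 ≈ 1.5275e+6 - 6.869e+5*I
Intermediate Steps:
z = -16 + 56*I*√13 (z = -16 + 4*√(-692 - 1856) = -16 + 4*√(-2548) = -16 + 4*(14*I*√13) = -16 + 56*I*√13 ≈ -16.0 + 201.91*I)
f(q) = (68 + q)/(2*q) (f(q) = (68 + q)/((2*q)) = (68 + q)*(1/(2*q)) = (68 + q)/(2*q))
(z - 433)*(-3401 + f(-23)) = ((-16 + 56*I*√13) - 433)*(-3401 + (½)*(68 - 23)/(-23)) = (-449 + 56*I*√13)*(-3401 + (½)*(-1/23)*45) = (-449 + 56*I*√13)*(-3401 - 45/46) = (-449 + 56*I*√13)*(-156491/46) = 70264459/46 - 4381748*I*√13/23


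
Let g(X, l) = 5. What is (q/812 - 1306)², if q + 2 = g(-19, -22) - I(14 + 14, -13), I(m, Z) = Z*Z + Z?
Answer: 1124925390625/659344 ≈ 1.7061e+6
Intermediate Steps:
I(m, Z) = Z + Z² (I(m, Z) = Z² + Z = Z + Z²)
q = -153 (q = -2 + (5 - (-13)*(1 - 13)) = -2 + (5 - (-13)*(-12)) = -2 + (5 - 1*156) = -2 + (5 - 156) = -2 - 151 = -153)
(q/812 - 1306)² = (-153/812 - 1306)² = (-1060625/812)² = 1124925390625/659344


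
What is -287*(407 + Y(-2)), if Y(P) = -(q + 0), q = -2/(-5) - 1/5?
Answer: -583758/5 ≈ -1.1675e+5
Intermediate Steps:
q = 1/5 (q = -2*(-1/5) - 1*1/5 = 2/5 - 1/5 = 1/5 ≈ 0.20000)
Y(P) = -1/5 (Y(P) = -(1/5 + 0) = -1*1/5 = -1/5)
-287*(407 + Y(-2)) = -287*(407 - 1/5) = -287*2034/5 = -583758/5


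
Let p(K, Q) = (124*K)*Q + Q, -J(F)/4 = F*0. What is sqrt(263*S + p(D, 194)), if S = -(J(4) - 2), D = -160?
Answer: 4*I*sqrt(240515) ≈ 1961.7*I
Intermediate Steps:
J(F) = 0 (J(F) = -4*F*0 = -4*0 = 0)
p(K, Q) = Q + 124*K*Q (p(K, Q) = 124*K*Q + Q = Q + 124*K*Q)
S = 2 (S = -(0 - 2) = -1*(-2) = 2)
sqrt(263*S + p(D, 194)) = sqrt(263*2 + 194*(1 + 124*(-160))) = sqrt(526 + 194*(1 - 19840)) = sqrt(526 + 194*(-19839)) = sqrt(526 - 3848766) = sqrt(-3848240) = 4*I*sqrt(240515)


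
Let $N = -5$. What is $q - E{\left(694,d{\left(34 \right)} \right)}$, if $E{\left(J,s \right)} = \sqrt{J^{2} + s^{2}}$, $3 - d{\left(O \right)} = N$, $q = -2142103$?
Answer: $-2142103 - 10 \sqrt{4817} \approx -2.1428 \cdot 10^{6}$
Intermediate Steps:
$d{\left(O \right)} = 8$ ($d{\left(O \right)} = 3 - -5 = 3 + 5 = 8$)
$q - E{\left(694,d{\left(34 \right)} \right)} = -2142103 - \sqrt{694^{2} + 8^{2}} = -2142103 - \sqrt{481636 + 64} = -2142103 - \sqrt{481700} = -2142103 - 10 \sqrt{4817}$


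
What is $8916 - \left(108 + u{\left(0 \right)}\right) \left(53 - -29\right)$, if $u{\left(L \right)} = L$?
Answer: $60$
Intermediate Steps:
$8916 - \left(108 + u{\left(0 \right)}\right) \left(53 - -29\right) = 8916 - \left(108 + 0\right) \left(53 - -29\right) = 8916 - 108 \left(53 + 29\right) = 8916 - 108 \cdot 82 = 8916 - 8856 = 60$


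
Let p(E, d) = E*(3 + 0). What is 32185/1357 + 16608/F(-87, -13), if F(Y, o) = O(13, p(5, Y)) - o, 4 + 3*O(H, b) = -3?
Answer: 2145034/1357 ≈ 1580.7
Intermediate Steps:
p(E, d) = 3*E (p(E, d) = E*3 = 3*E)
O(H, b) = -7/3 (O(H, b) = -4/3 + (⅓)*(-3) = -4/3 - 1 = -7/3)
F(Y, o) = -7/3 - o
32185/1357 + 16608/F(-87, -13) = 32185/1357 + 16608/(-7/3 - 1*(-13)) = 32185*(1/1357) + 16608/(-7/3 + 13) = 32185/1357 + 16608/(32/3) = 32185/1357 + 16608*(3/32) = 32185/1357 + 1557 = 2145034/1357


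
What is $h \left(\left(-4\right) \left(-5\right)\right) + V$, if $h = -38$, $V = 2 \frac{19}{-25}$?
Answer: $- \frac{19038}{25} \approx -761.52$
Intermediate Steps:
$V = - \frac{38}{25}$ ($V = 2 \cdot 19 \left(- \frac{1}{25}\right) = 2 \left(- \frac{19}{25}\right) = - \frac{38}{25} \approx -1.52$)
$h \left(\left(-4\right) \left(-5\right)\right) + V = - 38 \left(\left(-4\right) \left(-5\right)\right) - \frac{38}{25} = \left(-38\right) 20 - \frac{38}{25} = -760 - \frac{38}{25} = - \frac{19038}{25}$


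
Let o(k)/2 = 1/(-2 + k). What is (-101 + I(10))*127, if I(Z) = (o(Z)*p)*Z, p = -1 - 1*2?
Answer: -27559/2 ≈ -13780.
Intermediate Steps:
p = -3 (p = -1 - 2 = -3)
o(k) = 2/(-2 + k)
I(Z) = -6*Z/(-2 + Z) (I(Z) = ((2/(-2 + Z))*(-3))*Z = (-6/(-2 + Z))*Z = -6*Z/(-2 + Z))
(-101 + I(10))*127 = (-101 - 6*10/(-2 + 10))*127 = (-101 - 6*10/8)*127 = (-101 - 6*10*1/8)*127 = (-101 - 15/2)*127 = -217/2*127 = -27559/2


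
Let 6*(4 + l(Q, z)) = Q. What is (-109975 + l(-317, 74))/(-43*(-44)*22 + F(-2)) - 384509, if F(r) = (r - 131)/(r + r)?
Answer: -192212370865/499887 ≈ -3.8451e+5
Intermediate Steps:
l(Q, z) = -4 + Q/6
F(r) = (-131 + r)/(2*r) (F(r) = (-131 + r)/((2*r)) = (-131 + r)*(1/(2*r)) = (-131 + r)/(2*r))
(-109975 + l(-317, 74))/(-43*(-44)*22 + F(-2)) - 384509 = (-109975 + (-4 + (⅙)*(-317)))/(-43*(-44)*22 + (½)*(-131 - 2)/(-2)) - 384509 = (-109975 + (-4 - 317/6))/(1892*22 + (½)*(-½)*(-133)) - 384509 = (-109975 - 341/6)/(41624 + 133/4) - 384509 = -660191/(6*166629/4) - 384509 = -660191/6*4/166629 - 384509 = -1320382/499887 - 384509 = -192212370865/499887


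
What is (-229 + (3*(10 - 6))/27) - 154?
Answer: -3443/9 ≈ -382.56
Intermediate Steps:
(-229 + (3*(10 - 6))/27) - 154 = (-229 + (3*4)*(1/27)) - 154 = (-229 + 12*(1/27)) - 154 = (-229 + 4/9) - 154 = -2057/9 - 154 = -3443/9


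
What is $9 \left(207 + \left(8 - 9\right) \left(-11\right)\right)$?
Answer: $1962$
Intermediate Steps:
$9 \left(207 + \left(8 - 9\right) \left(-11\right)\right) = 9 \left(207 - -11\right) = 9 \left(207 + 11\right) = 9 \cdot 218 = 1962$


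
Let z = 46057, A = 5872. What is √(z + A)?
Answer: √51929 ≈ 227.88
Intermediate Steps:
√(z + A) = √(46057 + 5872) = √51929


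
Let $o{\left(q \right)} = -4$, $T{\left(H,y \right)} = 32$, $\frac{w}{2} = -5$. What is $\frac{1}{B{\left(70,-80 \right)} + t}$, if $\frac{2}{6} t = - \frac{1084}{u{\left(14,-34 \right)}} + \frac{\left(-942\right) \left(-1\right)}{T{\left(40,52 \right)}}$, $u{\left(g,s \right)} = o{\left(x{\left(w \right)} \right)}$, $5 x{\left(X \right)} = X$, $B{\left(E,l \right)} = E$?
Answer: $\frac{16}{15541} \approx 0.0010295$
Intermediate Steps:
$w = -10$ ($w = 2 \left(-5\right) = -10$)
$x{\left(X \right)} = \frac{X}{5}$
$u{\left(g,s \right)} = -4$
$t = \frac{14421}{16}$ ($t = 3 \left(- \frac{1084}{-4} + \frac{\left(-942\right) \left(-1\right)}{32}\right) = 3 \left(\left(-1084\right) \left(- \frac{1}{4}\right) + 942 \cdot \frac{1}{32}\right) = 3 \left(271 + \frac{471}{16}\right) = 3 \cdot \frac{4807}{16} = \frac{14421}{16} \approx 901.31$)
$\frac{1}{B{\left(70,-80 \right)} + t} = \frac{1}{70 + \frac{14421}{16}} = \frac{1}{\frac{15541}{16}} = \frac{16}{15541}$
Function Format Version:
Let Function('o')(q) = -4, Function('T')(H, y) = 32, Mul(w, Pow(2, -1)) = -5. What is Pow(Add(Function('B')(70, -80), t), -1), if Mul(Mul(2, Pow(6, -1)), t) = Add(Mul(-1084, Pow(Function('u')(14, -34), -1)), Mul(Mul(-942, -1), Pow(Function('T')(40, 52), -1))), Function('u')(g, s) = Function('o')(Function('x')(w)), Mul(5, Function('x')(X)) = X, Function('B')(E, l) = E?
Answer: Rational(16, 15541) ≈ 0.0010295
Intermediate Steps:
w = -10 (w = Mul(2, -5) = -10)
Function('x')(X) = Mul(Rational(1, 5), X)
Function('u')(g, s) = -4
t = Rational(14421, 16) (t = Mul(3, Add(Mul(-1084, Pow(-4, -1)), Mul(Mul(-942, -1), Pow(32, -1)))) = Mul(3, Add(Mul(-1084, Rational(-1, 4)), Mul(942, Rational(1, 32)))) = Mul(3, Add(271, Rational(471, 16))) = Mul(3, Rational(4807, 16)) = Rational(14421, 16) ≈ 901.31)
Pow(Add(Function('B')(70, -80), t), -1) = Pow(Add(70, Rational(14421, 16)), -1) = Pow(Rational(15541, 16), -1) = Rational(16, 15541)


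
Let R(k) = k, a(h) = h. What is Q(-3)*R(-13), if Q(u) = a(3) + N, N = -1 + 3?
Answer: -65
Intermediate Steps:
N = 2
Q(u) = 5 (Q(u) = 3 + 2 = 5)
Q(-3)*R(-13) = 5*(-13) = -65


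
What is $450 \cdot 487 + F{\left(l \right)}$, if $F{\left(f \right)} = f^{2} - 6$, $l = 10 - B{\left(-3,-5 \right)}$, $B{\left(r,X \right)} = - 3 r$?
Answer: $219145$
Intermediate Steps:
$l = 1$ ($l = 10 - \left(-3\right) \left(-3\right) = 10 - 9 = 1$)
$F{\left(f \right)} = -6 + f^{2}$
$450 \cdot 487 + F{\left(l \right)} = 450 \cdot 487 - \left(6 - 1^{2}\right) = 219150 + \left(-6 + 1\right) = 219150 - 5 = 219145$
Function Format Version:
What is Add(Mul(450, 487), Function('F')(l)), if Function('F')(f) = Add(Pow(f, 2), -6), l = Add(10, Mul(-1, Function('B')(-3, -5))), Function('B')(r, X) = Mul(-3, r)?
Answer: 219145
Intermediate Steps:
l = 1 (l = Add(10, Mul(-1, Mul(-3, -3))) = Add(10, Mul(-1, 9)) = Add(10, -9) = 1)
Function('F')(f) = Add(-6, Pow(f, 2))
Add(Mul(450, 487), Function('F')(l)) = Add(Mul(450, 487), Add(-6, Pow(1, 2))) = Add(219150, Add(-6, 1)) = Add(219150, -5) = 219145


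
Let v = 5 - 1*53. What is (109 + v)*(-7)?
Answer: -427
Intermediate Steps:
v = -48 (v = 5 - 53 = -48)
(109 + v)*(-7) = (109 - 48)*(-7) = 61*(-7) = -427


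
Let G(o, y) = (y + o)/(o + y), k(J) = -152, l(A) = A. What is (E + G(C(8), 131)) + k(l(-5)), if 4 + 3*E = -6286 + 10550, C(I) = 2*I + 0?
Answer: 1269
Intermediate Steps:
C(I) = 2*I
G(o, y) = 1 (G(o, y) = (o + y)/(o + y) = 1)
E = 1420 (E = -4/3 + (-6286 + 10550)/3 = -4/3 + (⅓)*4264 = -4/3 + 4264/3 = 1420)
(E + G(C(8), 131)) + k(l(-5)) = (1420 + 1) - 152 = 1421 - 152 = 1269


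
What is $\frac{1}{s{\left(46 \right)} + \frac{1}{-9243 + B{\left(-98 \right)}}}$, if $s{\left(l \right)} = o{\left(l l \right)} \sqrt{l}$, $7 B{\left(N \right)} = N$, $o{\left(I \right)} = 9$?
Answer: $\frac{9257}{319288574573} + \frac{771228441 \sqrt{46}}{319288574573} \approx 0.016382$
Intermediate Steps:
$B{\left(N \right)} = \frac{N}{7}$
$s{\left(l \right)} = 9 \sqrt{l}$
$\frac{1}{s{\left(46 \right)} + \frac{1}{-9243 + B{\left(-98 \right)}}} = \frac{1}{9 \sqrt{46} + \frac{1}{-9243 + \frac{1}{7} \left(-98\right)}} = \frac{1}{9 \sqrt{46} + \frac{1}{-9243 - 14}} = \frac{1}{9 \sqrt{46} + \frac{1}{-9257}} = \frac{1}{9 \sqrt{46} - \frac{1}{9257}} = \frac{1}{- \frac{1}{9257} + 9 \sqrt{46}}$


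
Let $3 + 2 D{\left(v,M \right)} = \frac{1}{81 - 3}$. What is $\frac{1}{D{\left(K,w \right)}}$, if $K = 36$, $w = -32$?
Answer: $- \frac{156}{233} \approx -0.66953$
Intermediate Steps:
$D{\left(v,M \right)} = - \frac{233}{156}$ ($D{\left(v,M \right)} = - \frac{3}{2} + \frac{1}{2 \left(81 - 3\right)} = - \frac{3}{2} + \frac{1}{2 \cdot 78} = - \frac{3}{2} + \frac{1}{2} \cdot \frac{1}{78} = - \frac{3}{2} + \frac{1}{156} = - \frac{233}{156}$)
$\frac{1}{D{\left(K,w \right)}} = \frac{1}{- \frac{233}{156}} = - \frac{156}{233}$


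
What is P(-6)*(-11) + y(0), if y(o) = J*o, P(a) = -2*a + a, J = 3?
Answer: -66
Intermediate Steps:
P(a) = -a
y(o) = 3*o
P(-6)*(-11) + y(0) = -1*(-6)*(-11) + 3*0 = 6*(-11) + 0 = -66 + 0 = -66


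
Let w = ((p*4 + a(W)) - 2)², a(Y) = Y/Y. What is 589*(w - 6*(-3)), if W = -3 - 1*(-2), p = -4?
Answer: 180823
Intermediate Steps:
W = -1 (W = -3 + 2 = -1)
a(Y) = 1
w = 289 (w = ((-4*4 + 1) - 2)² = ((-16 + 1) - 2)² = (-15 - 2)² = (-17)² = 289)
589*(w - 6*(-3)) = 589*(289 - 6*(-3)) = 589*(289 + 18) = 589*307 = 180823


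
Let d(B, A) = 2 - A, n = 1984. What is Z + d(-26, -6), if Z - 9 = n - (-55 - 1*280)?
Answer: 2336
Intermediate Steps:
Z = 2328 (Z = 9 + (1984 - (-55 - 1*280)) = 9 + (1984 - (-55 - 280)) = 9 + (1984 - 1*(-335)) = 9 + (1984 + 335) = 9 + 2319 = 2328)
Z + d(-26, -6) = 2328 + (2 - 1*(-6)) = 2328 + (2 + 6) = 2328 + 8 = 2336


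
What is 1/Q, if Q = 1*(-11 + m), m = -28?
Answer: -1/39 ≈ -0.025641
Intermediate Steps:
Q = -39 (Q = 1*(-11 - 28) = 1*(-39) = -39)
1/Q = 1/(-39) = -1/39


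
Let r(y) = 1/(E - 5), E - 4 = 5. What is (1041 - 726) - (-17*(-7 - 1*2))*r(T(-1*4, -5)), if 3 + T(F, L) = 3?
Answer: 1107/4 ≈ 276.75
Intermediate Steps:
T(F, L) = 0 (T(F, L) = -3 + 3 = 0)
E = 9 (E = 4 + 5 = 9)
r(y) = ¼ (r(y) = 1/(9 - 5) = 1/4 = ¼)
(1041 - 726) - (-17*(-7 - 1*2))*r(T(-1*4, -5)) = (1041 - 726) - (-17*(-7 - 1*2))/4 = 315 - (-17*(-7 - 2))/4 = 315 - (-17*(-9))/4 = 315 - 153/4 = 1107/4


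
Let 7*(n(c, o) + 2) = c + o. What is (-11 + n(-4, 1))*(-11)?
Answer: 1034/7 ≈ 147.71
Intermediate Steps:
n(c, o) = -2 + c/7 + o/7 (n(c, o) = -2 + (c + o)/7 = -2 + (c/7 + o/7) = -2 + c/7 + o/7)
(-11 + n(-4, 1))*(-11) = (-11 + (-2 + (1/7)*(-4) + (1/7)*1))*(-11) = (-11 + (-2 - 4/7 + 1/7))*(-11) = (-11 - 17/7)*(-11) = -94/7*(-11) = 1034/7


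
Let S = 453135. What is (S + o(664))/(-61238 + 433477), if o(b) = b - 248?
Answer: 64793/53177 ≈ 1.2184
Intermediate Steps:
o(b) = -248 + b
(S + o(664))/(-61238 + 433477) = (453135 + (-248 + 664))/(-61238 + 433477) = (453135 + 416)/372239 = 453551*(1/372239) = 64793/53177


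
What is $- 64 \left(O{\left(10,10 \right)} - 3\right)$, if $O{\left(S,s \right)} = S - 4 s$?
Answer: $2112$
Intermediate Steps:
$- 64 \left(O{\left(10,10 \right)} - 3\right) = - 64 \left(\left(10 - 40\right) - 3\right) = - 64 \left(-30 - 3\right) = \left(-64\right) \left(-33\right) = 2112$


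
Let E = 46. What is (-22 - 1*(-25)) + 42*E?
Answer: 1935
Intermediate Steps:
(-22 - 1*(-25)) + 42*E = (-22 - 1*(-25)) + 42*46 = (-22 + 25) + 1932 = 3 + 1932 = 1935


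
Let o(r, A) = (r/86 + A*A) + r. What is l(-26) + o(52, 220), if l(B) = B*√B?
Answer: 2083462/43 - 26*I*√26 ≈ 48453.0 - 132.57*I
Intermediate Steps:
o(r, A) = A² + 87*r/86 (o(r, A) = (r/86 + A²) + r = (A² + r/86) + r = A² + 87*r/86)
l(B) = B^(3/2)
l(-26) + o(52, 220) = (-26)^(3/2) + (220² + (87/86)*52) = -26*I*√26 + (48400 + 2262/43) = -26*I*√26 + 2083462/43 = 2083462/43 - 26*I*√26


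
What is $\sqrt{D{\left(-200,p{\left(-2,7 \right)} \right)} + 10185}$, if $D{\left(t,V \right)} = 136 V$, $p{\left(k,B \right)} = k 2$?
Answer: $\sqrt{9641} \approx 98.189$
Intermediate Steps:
$p{\left(k,B \right)} = 2 k$
$\sqrt{D{\left(-200,p{\left(-2,7 \right)} \right)} + 10185} = \sqrt{136 \cdot 2 \left(-2\right) + 10185} = \sqrt{136 \left(-4\right) + 10185} = \sqrt{-544 + 10185} = \sqrt{9641}$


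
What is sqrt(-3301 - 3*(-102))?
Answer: I*sqrt(2995) ≈ 54.727*I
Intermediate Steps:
sqrt(-3301 - 3*(-102)) = sqrt(-3301 + 306) = sqrt(-2995) = I*sqrt(2995)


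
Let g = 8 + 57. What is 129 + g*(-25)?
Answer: -1496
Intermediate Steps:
g = 65
129 + g*(-25) = 129 + 65*(-25) = 129 - 1625 = -1496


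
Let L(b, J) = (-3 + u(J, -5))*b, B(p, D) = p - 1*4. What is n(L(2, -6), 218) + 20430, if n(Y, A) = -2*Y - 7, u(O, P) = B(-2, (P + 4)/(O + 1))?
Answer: 20459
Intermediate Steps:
B(p, D) = -4 + p (B(p, D) = p - 4 = -4 + p)
u(O, P) = -6 (u(O, P) = -4 - 2 = -6)
L(b, J) = -9*b (L(b, J) = (-3 - 6)*b = -9*b)
n(Y, A) = -7 - 2*Y
n(L(2, -6), 218) + 20430 = (-7 - (-18)*2) + 20430 = (-7 - 2*(-18)) + 20430 = (-7 + 36) + 20430 = 29 + 20430 = 20459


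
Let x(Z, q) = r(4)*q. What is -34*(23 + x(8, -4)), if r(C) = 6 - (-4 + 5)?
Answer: -102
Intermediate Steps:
r(C) = 5 (r(C) = 6 - 1*1 = 6 - 1 = 5)
x(Z, q) = 5*q
-34*(23 + x(8, -4)) = -34*(23 + 5*(-4)) = -34*(23 - 20) = -34*3 = -102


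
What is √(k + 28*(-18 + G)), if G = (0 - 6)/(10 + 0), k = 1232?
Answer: 2*√4445/5 ≈ 26.668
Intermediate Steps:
G = -⅗ (G = -6/10 = -6*⅒ = -⅗ ≈ -0.60000)
√(k + 28*(-18 + G)) = √(1232 + 28*(-18 - ⅗)) = √(1232 + 28*(-93/5)) = √(1232 - 2604/5) = √(3556/5) = 2*√4445/5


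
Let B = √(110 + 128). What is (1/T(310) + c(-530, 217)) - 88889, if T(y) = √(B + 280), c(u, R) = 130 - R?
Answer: -88976 + (280 + √238)^(-½) ≈ -88976.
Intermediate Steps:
B = √238 ≈ 15.427
T(y) = √(280 + √238) (T(y) = √(√238 + 280) = √(280 + √238))
(1/T(310) + c(-530, 217)) - 88889 = (1/(√(280 + √238)) + (130 - 1*217)) - 88889 = ((280 + √238)^(-½) + (130 - 217)) - 88889 = ((280 + √238)^(-½) - 87) - 88889 = (-87 + (280 + √238)^(-½)) - 88889 = -88976 + (280 + √238)^(-½)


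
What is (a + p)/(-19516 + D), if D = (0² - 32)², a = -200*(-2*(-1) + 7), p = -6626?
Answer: 4213/9246 ≈ 0.45566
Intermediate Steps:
a = -1800 (a = -200*(2 + 7) = -200*9 = -1800)
D = 1024 (D = (0 - 32)² = (-32)² = 1024)
(a + p)/(-19516 + D) = (-1800 - 6626)/(-19516 + 1024) = -8426/(-18492) = -8426*(-1/18492) = 4213/9246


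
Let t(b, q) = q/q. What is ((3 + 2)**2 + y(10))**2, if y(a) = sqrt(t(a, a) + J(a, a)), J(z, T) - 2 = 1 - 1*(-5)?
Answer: 784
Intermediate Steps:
t(b, q) = 1
J(z, T) = 8 (J(z, T) = 2 + (1 - 1*(-5)) = 2 + (1 + 5) = 2 + 6 = 8)
y(a) = 3 (y(a) = sqrt(1 + 8) = sqrt(9) = 3)
((3 + 2)**2 + y(10))**2 = ((3 + 2)**2 + 3)**2 = (5**2 + 3)**2 = (25 + 3)**2 = 28**2 = 784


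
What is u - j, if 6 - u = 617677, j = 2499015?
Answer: -3116686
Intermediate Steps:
u = -617671 (u = 6 - 1*617677 = 6 - 617677 = -617671)
u - j = -617671 - 1*2499015 = -617671 - 2499015 = -3116686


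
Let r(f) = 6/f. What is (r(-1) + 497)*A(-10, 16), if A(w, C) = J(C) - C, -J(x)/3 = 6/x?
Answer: -67267/8 ≈ -8408.4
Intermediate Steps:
J(x) = -18/x
A(w, C) = -C - 18/C (A(w, C) = -18/C - C = -C - 18/C)
(r(-1) + 497)*A(-10, 16) = (6/(-1) + 497)*(-1*16 - 18/16) = (6*(-1) + 497)*(-16 - 18*1/16) = (-6 + 497)*(-16 - 9/8) = 491*(-137/8) = -67267/8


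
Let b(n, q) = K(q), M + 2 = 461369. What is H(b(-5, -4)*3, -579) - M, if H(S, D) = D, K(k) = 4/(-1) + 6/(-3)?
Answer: -461946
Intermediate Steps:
M = 461367 (M = -2 + 461369 = 461367)
K(k) = -6 (K(k) = 4*(-1) + 6*(-1/3) = -4 - 2 = -6)
b(n, q) = -6
H(b(-5, -4)*3, -579) - M = -579 - 1*461367 = -579 - 461367 = -461946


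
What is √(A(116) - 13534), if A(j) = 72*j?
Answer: I*√5182 ≈ 71.986*I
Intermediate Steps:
√(A(116) - 13534) = √(72*116 - 13534) = √(8352 - 13534) = √(-5182) = I*√5182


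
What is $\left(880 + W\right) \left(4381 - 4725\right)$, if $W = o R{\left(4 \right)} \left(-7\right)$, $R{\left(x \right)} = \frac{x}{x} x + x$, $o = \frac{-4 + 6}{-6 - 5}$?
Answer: $- \frac{3368448}{11} \approx -3.0622 \cdot 10^{5}$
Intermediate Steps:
$o = - \frac{2}{11}$ ($o = \frac{2}{-11} = 2 \left(- \frac{1}{11}\right) = - \frac{2}{11} \approx -0.18182$)
$R{\left(x \right)} = 2 x$ ($R{\left(x \right)} = 1 x + x = x + x = 2 x$)
$W = \frac{112}{11}$ ($W = - \frac{2 \cdot 2 \cdot 4}{11} \left(-7\right) = \left(- \frac{2}{11}\right) 8 \left(-7\right) = \left(- \frac{16}{11}\right) \left(-7\right) = \frac{112}{11} \approx 10.182$)
$\left(880 + W\right) \left(4381 - 4725\right) = \left(880 + \frac{112}{11}\right) \left(4381 - 4725\right) = \frac{9792}{11} \left(-344\right) = - \frac{3368448}{11}$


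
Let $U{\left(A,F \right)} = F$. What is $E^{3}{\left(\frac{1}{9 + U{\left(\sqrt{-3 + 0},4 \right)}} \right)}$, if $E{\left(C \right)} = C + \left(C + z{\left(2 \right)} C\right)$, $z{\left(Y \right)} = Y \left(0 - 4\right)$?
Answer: $- \frac{216}{2197} \approx -0.098316$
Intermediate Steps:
$z{\left(Y \right)} = - 4 Y$ ($z{\left(Y \right)} = Y \left(-4\right) = - 4 Y$)
$E{\left(C \right)} = - 6 C$ ($E{\left(C \right)} = C + \left(C + \left(-4\right) 2 C\right) = C + \left(C - 8 C\right) = C - 7 C = - 6 C$)
$E^{3}{\left(\frac{1}{9 + U{\left(\sqrt{-3 + 0},4 \right)}} \right)} = \left(- \frac{6}{9 + 4}\right)^{3} = \left(- \frac{6}{13}\right)^{3} = - \frac{216}{2197}$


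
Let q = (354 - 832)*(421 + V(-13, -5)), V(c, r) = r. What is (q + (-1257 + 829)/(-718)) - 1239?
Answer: -71831019/359 ≈ -2.0009e+5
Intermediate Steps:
q = -198848 (q = (354 - 832)*(421 - 5) = -478*416 = -198848)
(q + (-1257 + 829)/(-718)) - 1239 = (-198848 + (-1257 + 829)/(-718)) - 1239 = (-198848 - 428*(-1/718)) - 1239 = (-198848 + 214/359) - 1239 = -71386218/359 - 1239 = -71831019/359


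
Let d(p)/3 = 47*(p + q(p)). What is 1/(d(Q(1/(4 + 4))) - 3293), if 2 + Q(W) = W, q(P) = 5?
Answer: -8/22819 ≈ -0.00035059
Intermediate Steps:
Q(W) = -2 + W
d(p) = 705 + 141*p (d(p) = 3*(47*(p + 5)) = 3*(47*(5 + p)) = 3*(235 + 47*p) = 705 + 141*p)
1/(d(Q(1/(4 + 4))) - 3293) = 1/((705 + 141*(-2 + 1/(4 + 4))) - 3293) = 1/((705 + 141*(-2 + 1/8)) - 3293) = 1/((705 + 141*(-2 + ⅛)) - 3293) = 1/((705 + 141*(-15/8)) - 3293) = 1/((705 - 2115/8) - 3293) = 1/(3525/8 - 3293) = 1/(-22819/8) = -8/22819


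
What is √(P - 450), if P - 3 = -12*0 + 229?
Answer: I*√218 ≈ 14.765*I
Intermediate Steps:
P = 232 (P = 3 + (-12*0 + 229) = 3 + (0 + 229) = 3 + 229 = 232)
√(P - 450) = √(232 - 450) = √(-218) = I*√218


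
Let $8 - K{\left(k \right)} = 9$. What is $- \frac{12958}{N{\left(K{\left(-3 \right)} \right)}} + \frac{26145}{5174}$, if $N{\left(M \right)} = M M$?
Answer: $- \frac{67018547}{5174} \approx -12953.0$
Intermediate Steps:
$K{\left(k \right)} = -1$ ($K{\left(k \right)} = 8 - 9 = -1$)
$N{\left(M \right)} = M^{2}$
$- \frac{12958}{N{\left(K{\left(-3 \right)} \right)}} + \frac{26145}{5174} = - \frac{12958}{\left(-1\right)^{2}} + \frac{26145}{5174} = - \frac{12958}{1} + 26145 \cdot \frac{1}{5174} = \left(-12958\right) 1 + \frac{26145}{5174} = -12958 + \frac{26145}{5174} = - \frac{67018547}{5174}$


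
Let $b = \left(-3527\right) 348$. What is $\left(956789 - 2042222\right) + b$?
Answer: $-2312829$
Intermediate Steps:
$b = -1227396$
$\left(956789 - 2042222\right) + b = \left(956789 - 2042222\right) - 1227396 = -1085433 - 1227396 = -2312829$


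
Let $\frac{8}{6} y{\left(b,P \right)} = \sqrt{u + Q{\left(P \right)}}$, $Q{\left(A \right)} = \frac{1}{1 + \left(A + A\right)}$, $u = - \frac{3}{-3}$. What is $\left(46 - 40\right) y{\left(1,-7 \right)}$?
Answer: $\frac{9 \sqrt{39}}{13} \approx 4.3235$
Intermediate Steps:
$u = 1$ ($u = \left(-3\right) \left(- \frac{1}{3}\right) = 1$)
$Q{\left(A \right)} = \frac{1}{1 + 2 A}$
$y{\left(b,P \right)} = \frac{3 \sqrt{1 + \frac{1}{1 + 2 P}}}{4}$
$\left(46 - 40\right) y{\left(1,-7 \right)} = \left(46 - 40\right) \frac{3 \sqrt{2} \sqrt{\frac{1 - 7}{1 + 2 \left(-7\right)}}}{4} = 6 \frac{3 \sqrt{2} \sqrt{\frac{1}{1 - 14} \left(-6\right)}}{4} = 6 \frac{3 \sqrt{2} \sqrt{\frac{1}{-13} \left(-6\right)}}{4} = 6 \frac{3 \sqrt{2} \sqrt{\left(- \frac{1}{13}\right) \left(-6\right)}}{4} = 6 \frac{3 \sqrt{2} \sqrt{\frac{6}{13}}}{4} = 6 \frac{3 \sqrt{2} \frac{\sqrt{78}}{13}}{4} = 6 \frac{3 \sqrt{39}}{26} = \frac{9 \sqrt{39}}{13}$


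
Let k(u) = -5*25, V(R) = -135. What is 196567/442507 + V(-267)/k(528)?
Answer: 16861864/11062675 ≈ 1.5242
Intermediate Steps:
k(u) = -125
196567/442507 + V(-267)/k(528) = 196567/442507 - 135/(-125) = 196567*(1/442507) - 135*(-1/125) = 196567/442507 + 27/25 = 16861864/11062675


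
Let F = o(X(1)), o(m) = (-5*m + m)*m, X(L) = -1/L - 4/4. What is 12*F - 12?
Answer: -204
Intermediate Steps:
X(L) = -1 - 1/L (X(L) = -1/L - 4*1/4 = -1/L - 1 = -1 - 1/L)
o(m) = -4*m**2 (o(m) = (-4*m)*m = -4*m**2)
F = -16 (F = -4*(-1 - 1*1)**2 = -4*(-1 - 1)**2 = -4*(1*(-2))**2 = -4*(-2)**2 = -4*4 = -16)
12*F - 12 = 12*(-16) - 12 = -192 - 12 = -204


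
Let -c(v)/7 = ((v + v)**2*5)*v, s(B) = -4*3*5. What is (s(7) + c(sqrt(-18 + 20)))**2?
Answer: 160400 + 33600*sqrt(2) ≈ 2.0792e+5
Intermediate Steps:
s(B) = -60 (s(B) = -12*5 = -60)
c(v) = -140*v**3 (c(v) = -7*(v + v)**2*5*v = -7*(2*v)**2*5*v = -7*(4*v**2)*5*v = -7*20*v**2*v = -140*v**3)
(s(7) + c(sqrt(-18 + 20)))**2 = (-60 - 140*(-18 + 20)**(3/2))**2 = (-60 - 140*2*sqrt(2))**2 = (-60 - 280*sqrt(2))**2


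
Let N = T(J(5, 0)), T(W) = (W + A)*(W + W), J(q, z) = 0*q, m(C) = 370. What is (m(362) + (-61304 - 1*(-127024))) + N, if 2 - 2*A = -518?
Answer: 66090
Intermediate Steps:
A = 260 (A = 1 - ½*(-518) = 1 + 259 = 260)
J(q, z) = 0
T(W) = 2*W*(260 + W) (T(W) = (W + 260)*(W + W) = (260 + W)*(2*W) = 2*W*(260 + W))
N = 0 (N = 2*0*(260 + 0) = 2*0*260 = 0)
(m(362) + (-61304 - 1*(-127024))) + N = (370 + (-61304 - 1*(-127024))) + 0 = (370 + (-61304 + 127024)) + 0 = (370 + 65720) + 0 = 66090 + 0 = 66090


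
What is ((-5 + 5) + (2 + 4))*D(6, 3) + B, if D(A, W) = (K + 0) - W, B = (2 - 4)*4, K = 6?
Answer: 10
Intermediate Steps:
B = -8 (B = -2*4 = -8)
D(A, W) = 6 - W (D(A, W) = (6 + 0) - W = 6 - W)
((-5 + 5) + (2 + 4))*D(6, 3) + B = ((-5 + 5) + (2 + 4))*(6 - 1*3) - 8 = (0 + 6)*(6 - 3) - 8 = 6*3 - 8 = 18 - 8 = 10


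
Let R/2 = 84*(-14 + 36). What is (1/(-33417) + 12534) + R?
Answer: 542357909/33417 ≈ 16230.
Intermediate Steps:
R = 3696 (R = 2*(84*(-14 + 36)) = 2*(84*22) = 2*1848 = 3696)
(1/(-33417) + 12534) + R = (1/(-33417) + 12534) + 3696 = (-1/33417 + 12534) + 3696 = 418848677/33417 + 3696 = 542357909/33417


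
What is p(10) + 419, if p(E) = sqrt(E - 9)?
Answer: 420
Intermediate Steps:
p(E) = sqrt(-9 + E)
p(10) + 419 = sqrt(-9 + 10) + 419 = sqrt(1) + 419 = 1 + 419 = 420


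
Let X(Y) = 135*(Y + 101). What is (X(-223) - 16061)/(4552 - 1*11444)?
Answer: 32531/6892 ≈ 4.7201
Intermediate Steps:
X(Y) = 13635 + 135*Y (X(Y) = 135*(101 + Y) = 13635 + 135*Y)
(X(-223) - 16061)/(4552 - 1*11444) = ((13635 + 135*(-223)) - 16061)/(4552 - 1*11444) = ((13635 - 30105) - 16061)/(4552 - 11444) = (-16470 - 16061)/(-6892) = -32531*(-1/6892) = 32531/6892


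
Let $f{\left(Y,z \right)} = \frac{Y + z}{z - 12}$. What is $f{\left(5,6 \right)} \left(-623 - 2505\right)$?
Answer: $\frac{17204}{3} \approx 5734.7$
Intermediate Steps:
$f{\left(Y,z \right)} = \frac{Y + z}{-12 + z}$
$f{\left(5,6 \right)} \left(-623 - 2505\right) = \frac{5 + 6}{-12 + 6} \left(-623 - 2505\right) = \frac{1}{-6} \cdot 11 \left(-623 - 2505\right) = \left(- \frac{1}{6}\right) 11 \left(-3128\right) = \left(- \frac{11}{6}\right) \left(-3128\right) = \frac{17204}{3}$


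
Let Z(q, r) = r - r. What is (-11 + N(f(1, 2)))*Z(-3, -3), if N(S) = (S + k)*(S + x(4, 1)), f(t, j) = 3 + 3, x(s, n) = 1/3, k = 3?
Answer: 0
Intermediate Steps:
x(s, n) = ⅓
Z(q, r) = 0
f(t, j) = 6
N(S) = (3 + S)*(⅓ + S) (N(S) = (S + 3)*(S + ⅓) = (3 + S)*(⅓ + S))
(-11 + N(f(1, 2)))*Z(-3, -3) = (-11 + (1 + 6² + (10/3)*6))*0 = (-11 + (1 + 36 + 20))*0 = (-11 + 57)*0 = 46*0 = 0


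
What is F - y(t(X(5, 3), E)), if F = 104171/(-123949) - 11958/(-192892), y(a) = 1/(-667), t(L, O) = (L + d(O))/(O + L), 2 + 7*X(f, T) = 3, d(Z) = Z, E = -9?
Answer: -885000619973/1139082137774 ≈ -0.77694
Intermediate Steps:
X(f, T) = ⅐ (X(f, T) = -2/7 + (⅐)*3 = -2/7 + 3/7 = ⅐)
t(L, O) = 1 (t(L, O) = (L + O)/(O + L) = (L + O)/(L + O) = 1)
y(a) = -1/667
F = -1329397885/1707769322 (F = 104171*(-1/123949) - 11958*(-1/192892) = -104171/123949 + 5979/96446 = -1329397885/1707769322 ≈ -0.77844)
F - y(t(X(5, 3), E)) = -1329397885/1707769322 - 1*(-1/667) = -1329397885/1707769322 + 1/667 = -885000619973/1139082137774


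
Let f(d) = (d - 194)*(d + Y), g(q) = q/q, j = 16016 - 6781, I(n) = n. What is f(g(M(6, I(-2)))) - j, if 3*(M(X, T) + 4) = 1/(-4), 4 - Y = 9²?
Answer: 5433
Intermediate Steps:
Y = -77 (Y = 4 - 1*9² = 4 - 1*81 = 4 - 81 = -77)
j = 9235
M(X, T) = -49/12 (M(X, T) = -4 + (⅓)/(-4) = -4 + (⅓)*(-¼) = -4 - 1/12 = -49/12)
g(q) = 1
f(d) = (-194 + d)*(-77 + d) (f(d) = (d - 194)*(d - 77) = (-194 + d)*(-77 + d))
f(g(M(6, I(-2)))) - j = (14938 + 1² - 271*1) - 1*9235 = (14938 + 1 - 271) - 9235 = 14668 - 9235 = 5433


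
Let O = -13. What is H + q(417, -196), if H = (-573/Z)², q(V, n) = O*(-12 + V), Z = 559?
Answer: -1644884136/312481 ≈ -5264.0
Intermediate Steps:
q(V, n) = 156 - 13*V (q(V, n) = -13*(-12 + V) = 156 - 13*V)
H = 328329/312481 (H = (-573/559)² = 328329/312481 ≈ 1.0507)
H + q(417, -196) = 328329/312481 + (156 - 13*417) = 328329/312481 + (156 - 5421) = 328329/312481 - 5265 = -1644884136/312481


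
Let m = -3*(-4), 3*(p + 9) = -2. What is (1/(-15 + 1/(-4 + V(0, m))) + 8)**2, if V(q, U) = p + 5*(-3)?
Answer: 105226564/1671849 ≈ 62.940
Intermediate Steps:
p = -29/3 (p = -9 + (1/3)*(-2) = -9 - 2/3 = -29/3 ≈ -9.6667)
m = 12
V(q, U) = -74/3 (V(q, U) = -29/3 + 5*(-3) = -29/3 - 15 = -74/3)
(1/(-15 + 1/(-4 + V(0, m))) + 8)**2 = (1/(-15 + 1/(-4 - 74/3)) + 8)**2 = (1/(-15 + 1/(-86/3)) + 8)**2 = (1/(-15 - 3/86) + 8)**2 = (1/(-1293/86) + 8)**2 = (-86/1293 + 8)**2 = (10258/1293)**2 = 105226564/1671849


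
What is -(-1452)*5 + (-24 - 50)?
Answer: 7186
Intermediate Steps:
-(-1452)*5 + (-24 - 50) = -132*(-55) - 74 = 7260 - 74 = 7186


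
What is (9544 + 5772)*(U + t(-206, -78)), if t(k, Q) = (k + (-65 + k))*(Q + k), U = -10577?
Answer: 1912830556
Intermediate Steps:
t(k, Q) = (-65 + 2*k)*(Q + k)
(9544 + 5772)*(U + t(-206, -78)) = (9544 + 5772)*(-10577 + (-65*(-78) - 65*(-206) + 2*(-206)² + 2*(-78)*(-206))) = 15316*(-10577 + (5070 + 13390 + 2*42436 + 32136)) = 15316*(-10577 + (5070 + 13390 + 84872 + 32136)) = 15316*(-10577 + 135468) = 15316*124891 = 1912830556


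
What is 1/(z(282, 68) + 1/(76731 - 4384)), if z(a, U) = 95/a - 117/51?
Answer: -346831518/678827107 ≈ -0.51093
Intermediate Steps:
z(a, U) = -39/17 + 95/a (z(a, U) = 95/a - 117*1/51 = 95/a - 39/17 = -39/17 + 95/a)
1/(z(282, 68) + 1/(76731 - 4384)) = 1/((-39/17 + 95/282) + 1/(76731 - 4384)) = 1/((-39/17 + 95*(1/282)) + 1/72347) = 1/((-39/17 + 95/282) + 1/72347) = 1/(-9383/4794 + 1/72347) = 1/(-678827107/346831518) = -346831518/678827107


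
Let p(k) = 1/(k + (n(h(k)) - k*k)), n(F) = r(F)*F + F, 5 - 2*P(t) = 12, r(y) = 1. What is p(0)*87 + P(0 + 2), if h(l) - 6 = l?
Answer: 15/4 ≈ 3.7500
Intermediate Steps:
h(l) = 6 + l
P(t) = -7/2 (P(t) = 5/2 - ½*12 = 5/2 - 6 = -7/2)
n(F) = 2*F (n(F) = 1*F + F = F + F = 2*F)
p(k) = 1/(12 - k² + 3*k) (p(k) = 1/(k + (2*(6 + k) - k*k)) = 1/(k + ((12 + 2*k) - k²)) = 1/(k + (12 - k² + 2*k)) = 1/(12 - k² + 3*k))
p(0)*87 + P(0 + 2) = 87/(12 - 1*0² + 3*0) - 7/2 = 87/(12 - 1*0 + 0) - 7/2 = 87/(12 + 0 + 0) - 7/2 = 87/12 - 7/2 = (1/12)*87 - 7/2 = 29/4 - 7/2 = 15/4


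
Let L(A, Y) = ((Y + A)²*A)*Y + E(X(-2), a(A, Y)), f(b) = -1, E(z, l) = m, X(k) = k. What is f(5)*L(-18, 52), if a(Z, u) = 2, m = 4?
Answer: 1082012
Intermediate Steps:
E(z, l) = 4
L(A, Y) = 4 + A*Y*(A + Y)² (L(A, Y) = ((Y + A)²*A)*Y + 4 = ((A + Y)²*A)*Y + 4 = (A*(A + Y)²)*Y + 4 = A*Y*(A + Y)² + 4 = 4 + A*Y*(A + Y)²)
f(5)*L(-18, 52) = -(4 - 18*52*(-18 + 52)²) = -(4 - 18*52*34²) = -(4 - 18*52*1156) = -(4 - 1082016) = -1*(-1082012) = 1082012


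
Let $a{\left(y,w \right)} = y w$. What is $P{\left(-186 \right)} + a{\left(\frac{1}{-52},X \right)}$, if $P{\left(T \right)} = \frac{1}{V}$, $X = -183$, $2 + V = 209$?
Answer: $\frac{37933}{10764} \approx 3.5241$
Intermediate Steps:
$V = 207$ ($V = -2 + 209 = 207$)
$a{\left(y,w \right)} = w y$
$P{\left(T \right)} = \frac{1}{207}$
$P{\left(-186 \right)} + a{\left(\frac{1}{-52},X \right)} = \frac{1}{207} - \frac{183}{-52} = \frac{1}{207} - - \frac{183}{52} = \frac{1}{207} + \frac{183}{52} = \frac{37933}{10764}$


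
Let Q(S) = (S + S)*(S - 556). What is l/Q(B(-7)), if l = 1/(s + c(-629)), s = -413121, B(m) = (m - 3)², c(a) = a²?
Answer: 1/1594176000 ≈ 6.2728e-10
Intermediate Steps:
B(m) = (-3 + m)²
l = -1/17480 (l = 1/(-413121 + (-629)²) = 1/(-413121 + 395641) = 1/(-17480) = -1/17480 ≈ -5.7208e-5)
Q(S) = 2*S*(-556 + S) (Q(S) = (2*S)*(-556 + S) = 2*S*(-556 + S))
l/Q(B(-7)) = -1/(2*(-556 + (-3 - 7)²)*(-3 - 7)²)/17480 = -1/(200*(-556 + (-10)²))/17480 = -1/(200*(-556 + 100))/17480 = -1/(17480*(2*100*(-456))) = -1/17480/(-91200) = -1/17480*(-1/91200) = 1/1594176000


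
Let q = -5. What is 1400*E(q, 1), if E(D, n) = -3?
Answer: -4200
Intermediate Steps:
1400*E(q, 1) = 1400*(-3) = -4200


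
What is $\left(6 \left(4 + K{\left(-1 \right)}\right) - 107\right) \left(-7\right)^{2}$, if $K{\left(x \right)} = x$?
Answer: $-4361$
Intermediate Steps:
$\left(6 \left(4 + K{\left(-1 \right)}\right) - 107\right) \left(-7\right)^{2} = \left(6 \left(4 - 1\right) - 107\right) \left(-7\right)^{2} = \left(6 \cdot 3 - 107\right) 49 = \left(18 - 107\right) 49 = \left(-89\right) 49 = -4361$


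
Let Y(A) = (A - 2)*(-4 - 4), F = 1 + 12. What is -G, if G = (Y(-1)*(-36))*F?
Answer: 11232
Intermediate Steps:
F = 13
Y(A) = 16 - 8*A (Y(A) = (-2 + A)*(-8) = 16 - 8*A)
G = -11232 (G = ((16 - 8*(-1))*(-36))*13 = ((16 + 8)*(-36))*13 = (24*(-36))*13 = -864*13 = -11232)
-G = -1*(-11232) = 11232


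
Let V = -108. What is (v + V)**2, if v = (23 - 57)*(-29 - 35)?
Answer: 4276624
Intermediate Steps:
v = 2176 (v = -34*(-64) = 2176)
(v + V)**2 = (2176 - 108)**2 = 2068**2 = 4276624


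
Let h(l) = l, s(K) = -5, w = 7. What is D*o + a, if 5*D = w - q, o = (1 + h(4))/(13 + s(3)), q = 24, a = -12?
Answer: -113/8 ≈ -14.125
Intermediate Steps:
o = 5/8 (o = (1 + 4)/(13 - 5) = 5/8 ≈ 0.62500)
D = -17/5 (D = (7 - 1*24)/5 = (7 - 24)/5 = (⅕)*(-17) = -17/5 ≈ -3.4000)
D*o + a = -17/5*5/8 - 12 = -17/8 - 12 = -113/8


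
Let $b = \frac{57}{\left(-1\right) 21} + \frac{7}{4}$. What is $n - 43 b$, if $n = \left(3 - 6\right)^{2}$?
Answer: $\frac{1413}{28} \approx 50.464$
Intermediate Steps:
$b = - \frac{27}{28}$ ($b = \frac{57}{-21} + 7 \cdot \frac{1}{4} = 57 \left(- \frac{1}{21}\right) + \frac{7}{4} = - \frac{19}{7} + \frac{7}{4} = - \frac{27}{28} \approx -0.96429$)
$n = 9$ ($n = \left(-3\right)^{2} = 9$)
$n - 43 b = 9 - - \frac{1161}{28} = 9 + \frac{1161}{28} = \frac{1413}{28}$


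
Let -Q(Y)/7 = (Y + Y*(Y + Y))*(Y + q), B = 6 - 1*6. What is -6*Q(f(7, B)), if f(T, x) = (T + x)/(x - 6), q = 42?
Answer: 24010/9 ≈ 2667.8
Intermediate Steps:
B = 0 (B = 6 - 6 = 0)
f(T, x) = (T + x)/(-6 + x)
Q(Y) = -7*(42 + Y)*(Y + 2*Y²) (Q(Y) = -7*(Y + Y*(Y + Y))*(Y + 42) = -7*(Y + Y*(2*Y))*(42 + Y) = -7*(Y + 2*Y²)*(42 + Y) = -7*(42 + Y)*(Y + 2*Y²))
-6*Q(f(7, B)) = -(-42)*(7 + 0)/(-6 + 0)*(42 + 2*((7 + 0)/(-6 + 0))² + 85*((7 + 0)/(-6 + 0))) = -(-42)*7/(-6)*(42 + 2*(7/(-6))² + 85*(7/(-6))) = -(-42)*(-⅙*7)*(42 + 2*(-⅙*7)² + 85*(-⅙*7)) = -(-42)*(-7)*(42 + 2*(-7/6)² + 85*(-7/6))/6 = -(-42)*(-7)*(42 + 2*(49/36) - 595/6)/6 = -(-42)*(-7)*(42 + 49/18 - 595/6)/6 = -(-42)*(-7)*(-490)/(6*9) = -6*(-12005/27) = 24010/9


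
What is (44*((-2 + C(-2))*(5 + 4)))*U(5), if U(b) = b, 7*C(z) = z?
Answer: -31680/7 ≈ -4525.7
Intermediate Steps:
C(z) = z/7
(44*((-2 + C(-2))*(5 + 4)))*U(5) = (44*((-2 + (1/7)*(-2))*(5 + 4)))*5 = (44*((-2 - 2/7)*9))*5 = (44*(-16/7*9))*5 = (44*(-144/7))*5 = -6336/7*5 = -31680/7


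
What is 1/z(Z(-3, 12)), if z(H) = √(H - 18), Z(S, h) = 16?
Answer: -I*√2/2 ≈ -0.70711*I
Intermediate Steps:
z(H) = √(-18 + H)
1/z(Z(-3, 12)) = 1/(√(-18 + 16)) = 1/(√(-2)) = 1/(I*√2) = -I*√2/2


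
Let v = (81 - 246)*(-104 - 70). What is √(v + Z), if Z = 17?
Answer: √28727 ≈ 169.49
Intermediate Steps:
v = 28710 (v = -165*(-174) = 28710)
√(v + Z) = √(28710 + 17) = √28727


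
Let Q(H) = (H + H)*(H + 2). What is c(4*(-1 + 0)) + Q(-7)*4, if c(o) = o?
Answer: 276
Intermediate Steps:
Q(H) = 2*H*(2 + H) (Q(H) = (2*H)*(2 + H) = 2*H*(2 + H))
c(4*(-1 + 0)) + Q(-7)*4 = 4*(-1 + 0) + (2*(-7)*(2 - 7))*4 = 4*(-1) + (2*(-7)*(-5))*4 = -4 + 70*4 = -4 + 280 = 276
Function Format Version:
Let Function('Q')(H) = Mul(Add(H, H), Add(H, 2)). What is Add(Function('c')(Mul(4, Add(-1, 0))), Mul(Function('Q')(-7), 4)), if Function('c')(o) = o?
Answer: 276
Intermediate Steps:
Function('Q')(H) = Mul(2, H, Add(2, H)) (Function('Q')(H) = Mul(Mul(2, H), Add(2, H)) = Mul(2, H, Add(2, H)))
Add(Function('c')(Mul(4, Add(-1, 0))), Mul(Function('Q')(-7), 4)) = Add(Mul(4, Add(-1, 0)), Mul(Mul(2, -7, Add(2, -7)), 4)) = Add(Mul(4, -1), Mul(Mul(2, -7, -5), 4)) = Add(-4, Mul(70, 4)) = Add(-4, 280) = 276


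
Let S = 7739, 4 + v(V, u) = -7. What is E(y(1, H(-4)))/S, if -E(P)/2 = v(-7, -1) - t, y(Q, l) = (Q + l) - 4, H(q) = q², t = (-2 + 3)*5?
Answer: 32/7739 ≈ 0.0041349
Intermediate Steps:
v(V, u) = -11 (v(V, u) = -4 - 7 = -11)
t = 5 (t = 1*5 = 5)
y(Q, l) = -4 + Q + l
E(P) = 32 (E(P) = -2*(-11 - 1*5) = -2*(-11 - 5) = -2*(-16) = 32)
E(y(1, H(-4)))/S = 32/7739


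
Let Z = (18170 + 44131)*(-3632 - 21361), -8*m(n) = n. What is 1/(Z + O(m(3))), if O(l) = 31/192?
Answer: -192/298961067425 ≈ -6.4222e-10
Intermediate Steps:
m(n) = -n/8
Z = -1557088893 (Z = 62301*(-24993) = -1557088893)
O(l) = 31/192 (O(l) = 31*(1/192) = 31/192)
1/(Z + O(m(3))) = 1/(-1557088893 + 31/192) = 1/(-298961067425/192) = -192/298961067425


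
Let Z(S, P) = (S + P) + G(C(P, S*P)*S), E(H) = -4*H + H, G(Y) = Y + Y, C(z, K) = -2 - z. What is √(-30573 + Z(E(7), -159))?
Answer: I*√37347 ≈ 193.25*I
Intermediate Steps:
G(Y) = 2*Y
E(H) = -3*H
Z(S, P) = P + S + 2*S*(-2 - P) (Z(S, P) = (S + P) + 2*((-2 - P)*S) = (P + S) + 2*(S*(-2 - P)) = (P + S) + 2*S*(-2 - P) = P + S + 2*S*(-2 - P))
√(-30573 + Z(E(7), -159)) = √(-30573 + (-159 - 3*7 - 2*(-3*7)*(2 - 159))) = √(-30573 + (-159 - 21 - 2*(-21)*(-157))) = √(-30573 + (-159 - 21 - 6594)) = √(-30573 - 6774) = √(-37347) = I*√37347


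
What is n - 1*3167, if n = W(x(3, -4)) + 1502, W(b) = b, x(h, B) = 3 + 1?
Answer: -1661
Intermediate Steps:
x(h, B) = 4
n = 1506 (n = 4 + 1502 = 1506)
n - 1*3167 = 1506 - 1*3167 = 1506 - 3167 = -1661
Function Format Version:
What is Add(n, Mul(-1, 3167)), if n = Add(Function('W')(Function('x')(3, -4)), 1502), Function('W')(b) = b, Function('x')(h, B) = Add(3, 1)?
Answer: -1661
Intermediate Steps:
Function('x')(h, B) = 4
n = 1506 (n = Add(4, 1502) = 1506)
Add(n, Mul(-1, 3167)) = Add(1506, Mul(-1, 3167)) = Add(1506, -3167) = -1661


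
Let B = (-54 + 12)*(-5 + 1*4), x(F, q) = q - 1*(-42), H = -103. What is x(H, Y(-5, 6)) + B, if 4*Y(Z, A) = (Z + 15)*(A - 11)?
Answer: 143/2 ≈ 71.500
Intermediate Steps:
Y(Z, A) = (-11 + A)*(15 + Z)/4 (Y(Z, A) = ((Z + 15)*(A - 11))/4 = ((15 + Z)*(-11 + A))/4 = ((-11 + A)*(15 + Z))/4 = (-11 + A)*(15 + Z)/4)
x(F, q) = 42 + q (x(F, q) = q + 42 = 42 + q)
B = 42 (B = -42*(-5 + 4) = -42*(-1) = 42)
x(H, Y(-5, 6)) + B = (42 + (-165/4 - 11/4*(-5) + (15/4)*6 + (¼)*6*(-5))) + 42 = (42 + (-165/4 + 55/4 + 45/2 - 15/2)) + 42 = (42 - 25/2) + 42 = 59/2 + 42 = 143/2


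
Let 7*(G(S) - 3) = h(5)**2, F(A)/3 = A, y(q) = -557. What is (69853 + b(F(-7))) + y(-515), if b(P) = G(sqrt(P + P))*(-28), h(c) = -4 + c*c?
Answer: 67448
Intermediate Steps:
F(A) = 3*A
h(c) = -4 + c**2
G(S) = 66 (G(S) = 3 + (-4 + 5**2)**2/7 = 3 + (-4 + 25)**2/7 = 3 + (1/7)*21**2 = 3 + (1/7)*441 = 3 + 63 = 66)
b(P) = -1848 (b(P) = 66*(-28) = -1848)
(69853 + b(F(-7))) + y(-515) = (69853 - 1848) - 557 = 68005 - 557 = 67448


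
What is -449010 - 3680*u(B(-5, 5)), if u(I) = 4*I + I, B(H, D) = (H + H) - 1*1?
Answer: -246610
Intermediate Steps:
B(H, D) = -1 + 2*H (B(H, D) = 2*H - 1 = -1 + 2*H)
u(I) = 5*I
-449010 - 3680*u(B(-5, 5)) = -449010 - 3680*5*(-1 + 2*(-5)) = -449010 - 3680*5*(-1 - 10) = -449010 - 3680*5*(-11) = -449010 - 3680*(-55) = -449010 - 1*(-202400) = -449010 + 202400 = -246610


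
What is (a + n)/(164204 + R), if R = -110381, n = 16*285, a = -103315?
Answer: -98755/53823 ≈ -1.8348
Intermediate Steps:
n = 4560
(a + n)/(164204 + R) = (-103315 + 4560)/(164204 - 110381) = -98755/53823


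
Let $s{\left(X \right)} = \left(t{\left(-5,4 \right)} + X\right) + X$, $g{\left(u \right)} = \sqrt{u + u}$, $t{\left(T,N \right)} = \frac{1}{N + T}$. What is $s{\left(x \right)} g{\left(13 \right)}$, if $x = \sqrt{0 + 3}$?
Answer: $- \sqrt{26} + 2 \sqrt{78} \approx 12.564$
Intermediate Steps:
$g{\left(u \right)} = \sqrt{2} \sqrt{u}$ ($g{\left(u \right)} = \sqrt{2 u} = \sqrt{2} \sqrt{u}$)
$x = \sqrt{3} \approx 1.732$
$s{\left(X \right)} = -1 + 2 X$ ($s{\left(X \right)} = \left(\frac{1}{4 - 5} + X\right) + X = \left(\frac{1}{-1} + X\right) + X = \left(-1 + X\right) + X = -1 + 2 X$)
$s{\left(x \right)} g{\left(13 \right)} = \left(-1 + 2 \sqrt{3}\right) \sqrt{2} \sqrt{13} = \left(-1 + 2 \sqrt{3}\right) \sqrt{26} = \sqrt{26} \left(-1 + 2 \sqrt{3}\right)$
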